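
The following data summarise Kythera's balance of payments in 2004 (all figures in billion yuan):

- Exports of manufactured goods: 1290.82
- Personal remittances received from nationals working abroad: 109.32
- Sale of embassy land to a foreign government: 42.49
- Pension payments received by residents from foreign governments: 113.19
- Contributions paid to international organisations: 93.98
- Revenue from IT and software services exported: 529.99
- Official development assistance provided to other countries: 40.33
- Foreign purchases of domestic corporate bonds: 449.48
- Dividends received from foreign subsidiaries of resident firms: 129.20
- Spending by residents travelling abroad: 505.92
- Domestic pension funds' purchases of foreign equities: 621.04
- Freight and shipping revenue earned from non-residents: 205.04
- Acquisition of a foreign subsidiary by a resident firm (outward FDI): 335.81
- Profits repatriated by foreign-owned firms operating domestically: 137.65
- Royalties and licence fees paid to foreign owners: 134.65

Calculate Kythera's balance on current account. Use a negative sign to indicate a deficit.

1465.03

Goods: 1290.82
Services: 205.04 - 134.65 - 505.92 + 529.99 = 94.46
Primary income: 129.20 - 137.65 = -8.45
Secondary income: -40.33 + 109.32 - 93.98 + 113.19 = 88.20
Current account = 1290.82 + 94.46 + (-8.45) + 88.20 = 1465.03
(Excluded from the current account — capital account: sale of embassy land to a foreign government 42.49; financial account: foreign purchases of domestic corporate bonds 449.48, domestic pension funds' purchases of foreign equities 621.04, acquisition of a foreign subsidiary by a resident firm (outward FDI) 335.81.)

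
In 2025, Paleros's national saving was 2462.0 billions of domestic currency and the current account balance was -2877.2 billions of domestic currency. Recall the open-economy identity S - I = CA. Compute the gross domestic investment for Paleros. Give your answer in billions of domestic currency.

I = S - CA = 2462.0 - (-2877.2) = 5339.2

5339.2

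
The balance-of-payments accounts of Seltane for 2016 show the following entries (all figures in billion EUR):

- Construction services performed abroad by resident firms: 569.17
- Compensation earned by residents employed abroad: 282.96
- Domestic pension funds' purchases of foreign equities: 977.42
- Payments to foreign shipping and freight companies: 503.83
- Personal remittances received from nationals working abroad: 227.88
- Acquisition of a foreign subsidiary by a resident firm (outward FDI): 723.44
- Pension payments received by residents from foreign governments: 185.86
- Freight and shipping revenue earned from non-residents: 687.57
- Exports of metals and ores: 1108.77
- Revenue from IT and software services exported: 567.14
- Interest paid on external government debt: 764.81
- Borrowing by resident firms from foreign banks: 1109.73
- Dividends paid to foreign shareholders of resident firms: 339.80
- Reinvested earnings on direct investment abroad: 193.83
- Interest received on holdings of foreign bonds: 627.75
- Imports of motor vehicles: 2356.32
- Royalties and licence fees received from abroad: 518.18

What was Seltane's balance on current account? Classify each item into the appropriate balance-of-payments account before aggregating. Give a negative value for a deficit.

1004.35

Goods: -2356.32 + 1108.77 = -1247.55
Services: -503.83 + 567.14 + 569.17 + 518.18 + 687.57 = 1838.23
Primary income: 627.75 - 339.80 + 193.83 + 282.96 - 764.81 = -0.07
Secondary income: 185.86 + 227.88 = 413.74
Current account = (-1247.55) + 1838.23 + (-0.07) + 413.74 = 1004.35
(Excluded from the current account — financial account: domestic pension funds' purchases of foreign equities 977.42, acquisition of a foreign subsidiary by a resident firm (outward FDI) 723.44, borrowing by resident firms from foreign banks 1109.73.)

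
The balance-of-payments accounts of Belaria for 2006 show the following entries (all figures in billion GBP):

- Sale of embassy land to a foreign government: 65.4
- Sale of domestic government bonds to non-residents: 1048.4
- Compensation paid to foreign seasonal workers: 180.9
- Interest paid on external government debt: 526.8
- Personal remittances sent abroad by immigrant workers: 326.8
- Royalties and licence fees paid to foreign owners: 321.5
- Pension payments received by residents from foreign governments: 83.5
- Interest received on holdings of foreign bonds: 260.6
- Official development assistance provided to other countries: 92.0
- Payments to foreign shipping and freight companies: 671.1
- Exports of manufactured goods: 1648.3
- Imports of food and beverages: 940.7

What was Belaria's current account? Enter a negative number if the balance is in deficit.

-1067.4

Goods: 1648.3 - 940.7 = 707.6
Services: -671.1 - 321.5 = -992.6
Primary income: -180.9 + 260.6 - 526.8 = -447.1
Secondary income: -326.8 + 83.5 - 92.0 = -335.3
Current account = 707.6 + (-992.6) + (-447.1) + (-335.3) = -1067.4
(Excluded from the current account — capital account: sale of embassy land to a foreign government 65.4; financial account: sale of domestic government bonds to non-residents 1048.4.)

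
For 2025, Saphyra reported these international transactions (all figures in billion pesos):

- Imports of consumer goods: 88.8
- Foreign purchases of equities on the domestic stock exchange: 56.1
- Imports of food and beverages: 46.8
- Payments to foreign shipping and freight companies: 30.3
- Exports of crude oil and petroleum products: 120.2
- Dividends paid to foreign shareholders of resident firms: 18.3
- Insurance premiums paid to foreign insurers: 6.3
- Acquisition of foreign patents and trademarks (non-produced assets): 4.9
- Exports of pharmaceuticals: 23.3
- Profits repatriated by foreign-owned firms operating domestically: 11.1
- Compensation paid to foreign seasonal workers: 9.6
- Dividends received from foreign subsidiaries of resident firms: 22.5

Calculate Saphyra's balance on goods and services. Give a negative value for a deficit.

Goods: 120.2 + 23.3 - 88.8 - 46.8 = 7.9
Services: -6.3 - 30.3 = -36.6
Trade balance = 7.9 + (-36.6) = -28.7
(Excluded from the trade balance — financial account: foreign purchases of equities on the domestic stock exchange 56.1; primary income: dividends paid to foreign shareholders of resident firms 18.3, profits repatriated by foreign-owned firms operating domestically 11.1, compensation paid to foreign seasonal workers 9.6, dividends received from foreign subsidiaries of resident firms 22.5; capital account: acquisition of foreign patents and trademarks (non-produced assets) 4.9.)

-28.7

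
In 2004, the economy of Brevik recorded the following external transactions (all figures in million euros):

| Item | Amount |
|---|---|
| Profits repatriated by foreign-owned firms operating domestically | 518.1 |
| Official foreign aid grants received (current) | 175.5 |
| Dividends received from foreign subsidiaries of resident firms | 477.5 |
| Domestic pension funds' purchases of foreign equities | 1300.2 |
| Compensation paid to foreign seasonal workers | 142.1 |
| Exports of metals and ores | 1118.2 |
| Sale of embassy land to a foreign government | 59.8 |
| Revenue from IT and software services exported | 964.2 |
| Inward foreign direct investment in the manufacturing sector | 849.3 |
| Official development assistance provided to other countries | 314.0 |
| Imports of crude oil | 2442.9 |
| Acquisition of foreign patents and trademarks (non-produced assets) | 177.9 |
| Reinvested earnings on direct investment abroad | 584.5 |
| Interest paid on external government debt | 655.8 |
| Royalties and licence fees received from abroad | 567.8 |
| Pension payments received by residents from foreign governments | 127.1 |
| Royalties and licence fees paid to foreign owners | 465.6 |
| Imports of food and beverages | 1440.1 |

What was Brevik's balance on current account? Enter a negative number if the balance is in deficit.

Goods: -1440.1 - 2442.9 + 1118.2 = -2764.8
Services: 567.8 - 465.6 + 964.2 = 1066.4
Primary income: -655.8 - 142.1 - 518.1 + 477.5 + 584.5 = -254.0
Secondary income: 127.1 - 314.0 + 175.5 = -11.4
Current account = (-2764.8) + 1066.4 + (-254.0) + (-11.4) = -1963.8
(Excluded from the current account — financial account: domestic pension funds' purchases of foreign equities 1300.2, inward foreign direct investment in the manufacturing sector 849.3; capital account: sale of embassy land to a foreign government 59.8, acquisition of foreign patents and trademarks (non-produced assets) 177.9.)

-1963.8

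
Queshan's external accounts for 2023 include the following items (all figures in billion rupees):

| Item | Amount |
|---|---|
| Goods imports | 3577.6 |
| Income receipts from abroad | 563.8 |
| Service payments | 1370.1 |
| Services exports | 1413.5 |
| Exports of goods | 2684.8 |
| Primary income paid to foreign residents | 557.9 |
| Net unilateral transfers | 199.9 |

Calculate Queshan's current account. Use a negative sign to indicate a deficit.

Goods balance = 2684.8 - 3577.6 = -892.8
Services balance = 1413.5 - 1370.1 = 43.4
Trade balance (goods + services) = -892.8 + 43.4 = -849.4
Net primary income = 563.8 - 557.9 = 5.9
Net secondary income = 199.9
Current account = -849.4 + 5.9 + 199.9 = -643.6

-643.6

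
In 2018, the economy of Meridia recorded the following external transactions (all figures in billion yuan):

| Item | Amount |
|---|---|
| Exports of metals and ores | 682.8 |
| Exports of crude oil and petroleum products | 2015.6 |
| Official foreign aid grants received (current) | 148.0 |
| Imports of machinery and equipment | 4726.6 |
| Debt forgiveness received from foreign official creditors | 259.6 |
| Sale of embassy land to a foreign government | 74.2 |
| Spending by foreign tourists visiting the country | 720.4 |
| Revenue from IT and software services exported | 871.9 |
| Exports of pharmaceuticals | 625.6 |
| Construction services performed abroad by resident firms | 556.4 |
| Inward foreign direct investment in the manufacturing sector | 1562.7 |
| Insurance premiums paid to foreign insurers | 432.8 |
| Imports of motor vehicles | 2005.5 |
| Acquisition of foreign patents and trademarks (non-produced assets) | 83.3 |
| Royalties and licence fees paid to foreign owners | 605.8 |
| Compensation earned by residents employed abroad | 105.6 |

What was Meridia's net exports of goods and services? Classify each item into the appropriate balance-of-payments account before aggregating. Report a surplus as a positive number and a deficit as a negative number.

-2298.0

Goods: -4726.6 + 2015.6 + 625.6 - 2005.5 + 682.8 = -3408.1
Services: 871.9 - 605.8 + 556.4 + 720.4 - 432.8 = 1110.1
Trade balance = -3408.1 + 1110.1 = -2298.0
(Excluded from the trade balance — secondary income: official foreign aid grants received (current) 148.0; capital account: debt forgiveness received from foreign official creditors 259.6, sale of embassy land to a foreign government 74.2, acquisition of foreign patents and trademarks (non-produced assets) 83.3; financial account: inward foreign direct investment in the manufacturing sector 1562.7; primary income: compensation earned by residents employed abroad 105.6.)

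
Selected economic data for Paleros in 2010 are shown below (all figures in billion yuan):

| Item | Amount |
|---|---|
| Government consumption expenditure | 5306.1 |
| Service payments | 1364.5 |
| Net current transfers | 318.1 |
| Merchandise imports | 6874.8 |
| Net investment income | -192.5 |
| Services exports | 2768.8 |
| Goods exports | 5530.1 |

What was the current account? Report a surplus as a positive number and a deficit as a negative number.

Goods balance = 5530.1 - 6874.8 = -1344.7
Services balance = 2768.8 - 1364.5 = 1404.3
Trade balance (goods + services) = -1344.7 + 1404.3 = 59.6
Net primary income = -192.5
Net secondary income = 318.1
Current account = 59.6 + (-192.5) + 318.1 = 185.2

185.2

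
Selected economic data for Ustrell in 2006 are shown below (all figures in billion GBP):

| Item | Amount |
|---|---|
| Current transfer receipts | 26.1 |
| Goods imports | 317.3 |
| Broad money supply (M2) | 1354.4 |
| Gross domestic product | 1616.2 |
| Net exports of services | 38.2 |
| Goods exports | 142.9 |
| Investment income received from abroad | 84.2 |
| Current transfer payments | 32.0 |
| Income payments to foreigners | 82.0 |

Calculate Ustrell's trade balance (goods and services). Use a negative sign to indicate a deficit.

-136.2

Goods balance = 142.9 - 317.3 = -174.4
Services balance = 38.2
Trade balance (goods + services) = -174.4 + 38.2 = -136.2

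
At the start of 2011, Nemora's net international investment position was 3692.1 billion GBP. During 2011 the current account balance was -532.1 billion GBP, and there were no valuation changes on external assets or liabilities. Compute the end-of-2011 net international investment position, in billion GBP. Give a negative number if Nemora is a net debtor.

With no valuation effects, change in NIIP = current account = -532.1
End-of-year NIIP = 3692.1 + (-532.1) = 3160.0

3160.0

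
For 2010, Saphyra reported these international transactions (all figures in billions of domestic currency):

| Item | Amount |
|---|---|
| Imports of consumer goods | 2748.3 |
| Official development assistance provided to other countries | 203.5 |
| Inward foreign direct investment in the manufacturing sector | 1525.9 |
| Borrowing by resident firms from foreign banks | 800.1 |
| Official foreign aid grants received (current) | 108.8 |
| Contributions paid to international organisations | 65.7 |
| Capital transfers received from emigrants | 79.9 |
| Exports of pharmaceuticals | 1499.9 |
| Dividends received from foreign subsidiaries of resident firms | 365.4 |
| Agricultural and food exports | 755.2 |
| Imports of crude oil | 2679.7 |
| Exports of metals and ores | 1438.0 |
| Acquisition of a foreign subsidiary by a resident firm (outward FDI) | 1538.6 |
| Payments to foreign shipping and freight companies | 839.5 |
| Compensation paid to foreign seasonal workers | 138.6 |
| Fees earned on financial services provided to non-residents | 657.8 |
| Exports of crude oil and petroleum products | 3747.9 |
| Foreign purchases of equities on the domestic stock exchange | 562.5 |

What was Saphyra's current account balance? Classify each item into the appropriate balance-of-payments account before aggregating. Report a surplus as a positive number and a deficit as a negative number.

1897.7

Goods: 1499.9 - 2679.7 + 755.2 - 2748.3 + 3747.9 + 1438.0 = 2013.0
Services: 657.8 - 839.5 = -181.7
Primary income: 365.4 - 138.6 = 226.8
Secondary income: 108.8 - 203.5 - 65.7 = -160.4
Current account = 2013.0 + (-181.7) + 226.8 + (-160.4) = 1897.7
(Excluded from the current account — financial account: inward foreign direct investment in the manufacturing sector 1525.9, borrowing by resident firms from foreign banks 800.1, acquisition of a foreign subsidiary by a resident firm (outward FDI) 1538.6, foreign purchases of equities on the domestic stock exchange 562.5; capital account: capital transfers received from emigrants 79.9.)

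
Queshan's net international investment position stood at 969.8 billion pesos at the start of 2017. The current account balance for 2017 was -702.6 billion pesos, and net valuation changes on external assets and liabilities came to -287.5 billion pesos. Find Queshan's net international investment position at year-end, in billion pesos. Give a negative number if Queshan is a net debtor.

-20.3

Change in NIIP = current account + net valuation change = -702.6 + (-287.5) = -990.1
End-of-year NIIP = 969.8 + (-990.1) = -20.3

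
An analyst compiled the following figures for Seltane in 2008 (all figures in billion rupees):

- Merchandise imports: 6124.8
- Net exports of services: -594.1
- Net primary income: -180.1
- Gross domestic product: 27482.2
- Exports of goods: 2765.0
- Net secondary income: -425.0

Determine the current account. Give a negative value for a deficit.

Goods balance = 2765.0 - 6124.8 = -3359.8
Services balance = -594.1
Trade balance (goods + services) = -3359.8 + (-594.1) = -3953.9
Net primary income = -180.1
Net secondary income = -425.0
Current account = -3953.9 + (-180.1) + (-425.0) = -4559.0

-4559.0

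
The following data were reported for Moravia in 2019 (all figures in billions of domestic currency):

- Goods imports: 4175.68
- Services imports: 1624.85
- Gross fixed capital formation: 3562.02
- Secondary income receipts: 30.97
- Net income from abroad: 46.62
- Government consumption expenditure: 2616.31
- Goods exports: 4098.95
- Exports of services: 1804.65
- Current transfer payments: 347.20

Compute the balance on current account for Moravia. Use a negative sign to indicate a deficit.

Goods balance = 4098.95 - 4175.68 = -76.73
Services balance = 1804.65 - 1624.85 = 179.80
Trade balance (goods + services) = -76.73 + 179.80 = 103.07
Net primary income = 46.62
Net secondary income = 30.97 - 347.20 = -316.23
Current account = 103.07 + 46.62 + (-316.23) = -166.54

-166.54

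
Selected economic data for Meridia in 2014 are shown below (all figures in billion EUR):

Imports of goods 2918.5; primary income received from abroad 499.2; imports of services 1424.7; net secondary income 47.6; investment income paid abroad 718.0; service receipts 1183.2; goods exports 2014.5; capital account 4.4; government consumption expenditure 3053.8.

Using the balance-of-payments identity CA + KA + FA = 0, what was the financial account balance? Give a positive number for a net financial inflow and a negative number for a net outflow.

Goods balance = 2014.5 - 2918.5 = -904.0
Services balance = 1183.2 - 1424.7 = -241.5
Trade balance (goods + services) = -904.0 + (-241.5) = -1145.5
Net primary income = 499.2 - 718.0 = -218.8
Net secondary income = 47.6
Current account = -1145.5 + (-218.8) + 47.6 = -1316.7
Financial account = -(-1316.7 + 4.4) = 1312.3

1312.3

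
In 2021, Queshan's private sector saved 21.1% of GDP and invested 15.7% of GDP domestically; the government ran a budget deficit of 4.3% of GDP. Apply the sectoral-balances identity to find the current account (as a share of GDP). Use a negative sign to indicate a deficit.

1.1

By the sectoral-balances identity, CA = (S_private - I) + (T - G).
Private balance = 21.1 - 15.7 = 5.4
Government balance (T - G) = -4.3
CA = 5.4 + (-4.3) = 1.1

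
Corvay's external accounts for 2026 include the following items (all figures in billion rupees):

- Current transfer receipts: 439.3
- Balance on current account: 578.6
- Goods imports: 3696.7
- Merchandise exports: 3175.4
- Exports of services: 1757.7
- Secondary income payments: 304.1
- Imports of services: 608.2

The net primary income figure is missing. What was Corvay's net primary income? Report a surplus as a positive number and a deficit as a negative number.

-184.8

Current account = goods balance + services balance + net primary income + net secondary income
Sum of the known components = 763.4
Net primary income = CA - (known components) = 578.6 - 763.4 = -184.8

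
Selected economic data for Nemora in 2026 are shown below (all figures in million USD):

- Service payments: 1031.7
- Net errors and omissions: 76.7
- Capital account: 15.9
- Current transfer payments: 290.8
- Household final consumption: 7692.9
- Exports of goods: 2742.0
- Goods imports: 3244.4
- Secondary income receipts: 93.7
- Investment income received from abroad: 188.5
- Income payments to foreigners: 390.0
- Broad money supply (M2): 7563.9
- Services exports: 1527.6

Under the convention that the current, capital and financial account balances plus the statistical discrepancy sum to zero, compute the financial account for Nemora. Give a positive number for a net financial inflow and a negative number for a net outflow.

Goods balance = 2742.0 - 3244.4 = -502.4
Services balance = 1527.6 - 1031.7 = 495.9
Trade balance (goods + services) = -502.4 + 495.9 = -6.5
Net primary income = 188.5 - 390.0 = -201.5
Net secondary income = 93.7 - 290.8 = -197.1
Current account = -6.5 + (-201.5) + (-197.1) = -405.1
Financial account = -(-405.1 + 15.9 + 76.7) = 312.5

312.5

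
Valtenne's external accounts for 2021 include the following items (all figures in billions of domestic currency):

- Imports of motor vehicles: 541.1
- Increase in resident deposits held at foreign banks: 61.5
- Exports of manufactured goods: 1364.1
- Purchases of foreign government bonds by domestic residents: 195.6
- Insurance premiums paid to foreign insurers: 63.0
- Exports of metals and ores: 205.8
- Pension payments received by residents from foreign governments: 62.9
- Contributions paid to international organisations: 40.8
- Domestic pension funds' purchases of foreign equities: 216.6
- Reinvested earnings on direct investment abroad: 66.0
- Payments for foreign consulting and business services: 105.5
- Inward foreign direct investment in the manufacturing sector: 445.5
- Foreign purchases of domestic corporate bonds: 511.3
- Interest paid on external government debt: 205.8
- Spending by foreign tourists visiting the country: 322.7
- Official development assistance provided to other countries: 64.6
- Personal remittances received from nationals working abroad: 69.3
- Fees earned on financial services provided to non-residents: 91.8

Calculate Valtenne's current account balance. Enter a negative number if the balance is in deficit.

Goods: 1364.1 + 205.8 - 541.1 = 1028.8
Services: 91.8 - 63.0 + 322.7 - 105.5 = 246.0
Primary income: -205.8 + 66.0 = -139.8
Secondary income: 62.9 + 69.3 - 40.8 - 64.6 = 26.8
Current account = 1028.8 + 246.0 + (-139.8) + 26.8 = 1161.8
(Excluded from the current account — financial account: increase in resident deposits held at foreign banks 61.5, purchases of foreign government bonds by domestic residents 195.6, domestic pension funds' purchases of foreign equities 216.6, inward foreign direct investment in the manufacturing sector 445.5, foreign purchases of domestic corporate bonds 511.3.)

1161.8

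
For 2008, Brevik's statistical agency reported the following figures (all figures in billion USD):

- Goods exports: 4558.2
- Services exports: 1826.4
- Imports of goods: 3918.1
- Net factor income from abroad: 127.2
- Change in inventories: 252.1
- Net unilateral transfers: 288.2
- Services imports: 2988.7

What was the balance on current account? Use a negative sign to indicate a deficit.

-106.8

Goods balance = 4558.2 - 3918.1 = 640.1
Services balance = 1826.4 - 2988.7 = -1162.3
Trade balance (goods + services) = 640.1 + (-1162.3) = -522.2
Net primary income = 127.2
Net secondary income = 288.2
Current account = -522.2 + 127.2 + 288.2 = -106.8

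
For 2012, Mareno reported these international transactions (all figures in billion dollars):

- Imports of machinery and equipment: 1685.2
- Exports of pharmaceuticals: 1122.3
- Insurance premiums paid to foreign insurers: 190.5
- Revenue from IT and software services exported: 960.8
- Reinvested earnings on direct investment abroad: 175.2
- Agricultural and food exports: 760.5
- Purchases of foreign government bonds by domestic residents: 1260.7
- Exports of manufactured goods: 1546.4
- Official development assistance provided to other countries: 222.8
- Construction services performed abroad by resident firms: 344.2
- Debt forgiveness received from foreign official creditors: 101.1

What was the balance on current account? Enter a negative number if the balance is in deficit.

2810.9

Goods: 1122.3 + 1546.4 - 1685.2 + 760.5 = 1744.0
Services: 344.2 + 960.8 - 190.5 = 1114.5
Primary income: 175.2
Secondary income: -222.8
Current account = 1744.0 + 1114.5 + 175.2 + (-222.8) = 2810.9
(Excluded from the current account — financial account: purchases of foreign government bonds by domestic residents 1260.7; capital account: debt forgiveness received from foreign official creditors 101.1.)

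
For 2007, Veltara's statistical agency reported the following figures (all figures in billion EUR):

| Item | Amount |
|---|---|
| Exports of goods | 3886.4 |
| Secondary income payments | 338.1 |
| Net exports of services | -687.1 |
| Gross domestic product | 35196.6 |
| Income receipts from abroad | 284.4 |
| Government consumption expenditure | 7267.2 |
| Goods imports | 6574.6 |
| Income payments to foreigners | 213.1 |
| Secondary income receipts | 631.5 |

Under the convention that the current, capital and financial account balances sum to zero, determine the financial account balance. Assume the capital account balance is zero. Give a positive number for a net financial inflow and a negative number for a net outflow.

Goods balance = 3886.4 - 6574.6 = -2688.2
Services balance = -687.1
Trade balance (goods + services) = -2688.2 + (-687.1) = -3375.3
Net primary income = 284.4 - 213.1 = 71.3
Net secondary income = 631.5 - 338.1 = 293.4
Current account = -3375.3 + 71.3 + 293.4 = -3010.6
Financial account = -(-3010.6) = 3010.6

3010.6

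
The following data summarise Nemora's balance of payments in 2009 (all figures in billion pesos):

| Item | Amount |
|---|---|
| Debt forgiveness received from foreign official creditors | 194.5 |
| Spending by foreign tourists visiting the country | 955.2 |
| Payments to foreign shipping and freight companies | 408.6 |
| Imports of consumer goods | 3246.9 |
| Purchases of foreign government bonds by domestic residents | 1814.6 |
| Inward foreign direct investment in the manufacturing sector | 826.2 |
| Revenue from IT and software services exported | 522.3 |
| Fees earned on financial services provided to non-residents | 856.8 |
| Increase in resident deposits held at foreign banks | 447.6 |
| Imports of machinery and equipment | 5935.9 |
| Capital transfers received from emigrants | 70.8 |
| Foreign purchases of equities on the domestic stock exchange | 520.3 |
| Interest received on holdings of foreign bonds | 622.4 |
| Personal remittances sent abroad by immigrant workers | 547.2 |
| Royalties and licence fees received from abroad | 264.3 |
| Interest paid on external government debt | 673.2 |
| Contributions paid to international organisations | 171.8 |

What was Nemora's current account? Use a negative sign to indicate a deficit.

-7762.6

Goods: -3246.9 - 5935.9 = -9182.8
Services: 522.3 + 264.3 + 955.2 - 408.6 + 856.8 = 2190.0
Primary income: 622.4 - 673.2 = -50.8
Secondary income: -171.8 - 547.2 = -719.0
Current account = (-9182.8) + 2190.0 + (-50.8) + (-719.0) = -7762.6
(Excluded from the current account — capital account: debt forgiveness received from foreign official creditors 194.5, capital transfers received from emigrants 70.8; financial account: purchases of foreign government bonds by domestic residents 1814.6, inward foreign direct investment in the manufacturing sector 826.2, increase in resident deposits held at foreign banks 447.6, foreign purchases of equities on the domestic stock exchange 520.3.)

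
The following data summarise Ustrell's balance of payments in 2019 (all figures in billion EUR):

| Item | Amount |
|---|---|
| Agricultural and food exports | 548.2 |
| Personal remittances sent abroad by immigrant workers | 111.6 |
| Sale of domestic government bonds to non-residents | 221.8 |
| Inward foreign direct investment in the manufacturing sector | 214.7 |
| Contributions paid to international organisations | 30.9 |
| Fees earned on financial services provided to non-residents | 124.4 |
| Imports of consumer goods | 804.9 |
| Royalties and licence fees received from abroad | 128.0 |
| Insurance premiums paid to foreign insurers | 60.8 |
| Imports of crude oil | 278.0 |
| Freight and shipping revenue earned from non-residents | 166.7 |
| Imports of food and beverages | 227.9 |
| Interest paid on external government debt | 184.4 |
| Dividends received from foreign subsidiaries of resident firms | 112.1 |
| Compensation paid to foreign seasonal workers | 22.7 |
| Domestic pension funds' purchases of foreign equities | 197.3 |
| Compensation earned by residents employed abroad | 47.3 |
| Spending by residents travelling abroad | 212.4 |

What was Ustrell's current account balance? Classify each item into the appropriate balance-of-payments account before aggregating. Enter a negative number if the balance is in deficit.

Goods: 548.2 - 804.9 - 278.0 - 227.9 = -762.6
Services: -60.8 + 128.0 + 166.7 + 124.4 - 212.4 = 145.9
Primary income: -184.4 + 47.3 + 112.1 - 22.7 = -47.7
Secondary income: -30.9 - 111.6 = -142.5
Current account = (-762.6) + 145.9 + (-47.7) + (-142.5) = -806.9
(Excluded from the current account — financial account: sale of domestic government bonds to non-residents 221.8, inward foreign direct investment in the manufacturing sector 214.7, domestic pension funds' purchases of foreign equities 197.3.)

-806.9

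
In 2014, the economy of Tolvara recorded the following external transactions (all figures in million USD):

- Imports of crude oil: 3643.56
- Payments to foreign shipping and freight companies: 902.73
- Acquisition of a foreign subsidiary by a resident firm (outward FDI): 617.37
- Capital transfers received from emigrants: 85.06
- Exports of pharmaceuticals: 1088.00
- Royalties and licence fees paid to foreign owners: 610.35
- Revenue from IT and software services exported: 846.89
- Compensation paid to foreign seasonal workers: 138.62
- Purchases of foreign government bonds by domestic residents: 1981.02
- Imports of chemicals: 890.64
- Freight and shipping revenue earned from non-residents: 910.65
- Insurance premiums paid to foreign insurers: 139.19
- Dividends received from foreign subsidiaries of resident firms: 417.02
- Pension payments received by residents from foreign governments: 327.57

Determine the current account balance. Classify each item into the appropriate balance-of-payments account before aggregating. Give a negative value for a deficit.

Goods: -3643.56 - 890.64 + 1088.00 = -3446.20
Services: -902.73 + 910.65 - 610.35 - 139.19 + 846.89 = 105.27
Primary income: -138.62 + 417.02 = 278.40
Secondary income: 327.57
Current account = (-3446.20) + 105.27 + 278.40 + 327.57 = -2734.96
(Excluded from the current account — financial account: acquisition of a foreign subsidiary by a resident firm (outward FDI) 617.37, purchases of foreign government bonds by domestic residents 1981.02; capital account: capital transfers received from emigrants 85.06.)

-2734.96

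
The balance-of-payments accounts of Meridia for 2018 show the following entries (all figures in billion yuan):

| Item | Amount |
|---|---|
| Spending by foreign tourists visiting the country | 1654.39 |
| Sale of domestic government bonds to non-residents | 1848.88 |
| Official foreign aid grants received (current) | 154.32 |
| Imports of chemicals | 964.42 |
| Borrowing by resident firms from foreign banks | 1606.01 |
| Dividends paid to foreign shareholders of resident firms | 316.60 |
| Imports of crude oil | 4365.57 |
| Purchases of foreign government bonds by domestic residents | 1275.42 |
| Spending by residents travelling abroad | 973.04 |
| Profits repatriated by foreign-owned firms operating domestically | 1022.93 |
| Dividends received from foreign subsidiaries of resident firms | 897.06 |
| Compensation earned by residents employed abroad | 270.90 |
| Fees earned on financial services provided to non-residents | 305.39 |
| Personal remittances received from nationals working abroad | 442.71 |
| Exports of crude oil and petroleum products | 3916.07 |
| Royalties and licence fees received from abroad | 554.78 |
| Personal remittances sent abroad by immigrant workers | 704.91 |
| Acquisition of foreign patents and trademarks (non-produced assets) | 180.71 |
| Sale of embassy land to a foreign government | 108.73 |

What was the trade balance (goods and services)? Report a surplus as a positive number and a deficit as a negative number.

127.60

Goods: -964.42 + 3916.07 - 4365.57 = -1413.92
Services: 1654.39 - 973.04 + 305.39 + 554.78 = 1541.52
Trade balance = -1413.92 + 1541.52 = 127.60
(Excluded from the trade balance — financial account: sale of domestic government bonds to non-residents 1848.88, borrowing by resident firms from foreign banks 1606.01, purchases of foreign government bonds by domestic residents 1275.42; secondary income: official foreign aid grants received (current) 154.32, personal remittances received from nationals working abroad 442.71, personal remittances sent abroad by immigrant workers 704.91; primary income: dividends paid to foreign shareholders of resident firms 316.60, profits repatriated by foreign-owned firms operating domestically 1022.93, dividends received from foreign subsidiaries of resident firms 897.06, compensation earned by residents employed abroad 270.90; capital account: acquisition of foreign patents and trademarks (non-produced assets) 180.71, sale of embassy land to a foreign government 108.73.)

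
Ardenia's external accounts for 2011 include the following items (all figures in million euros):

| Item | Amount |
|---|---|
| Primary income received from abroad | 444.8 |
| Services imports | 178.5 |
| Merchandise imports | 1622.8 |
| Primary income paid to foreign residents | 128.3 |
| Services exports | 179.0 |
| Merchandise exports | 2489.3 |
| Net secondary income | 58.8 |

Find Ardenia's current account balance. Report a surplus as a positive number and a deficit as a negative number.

1242.3

Goods balance = 2489.3 - 1622.8 = 866.5
Services balance = 179.0 - 178.5 = 0.5
Trade balance (goods + services) = 866.5 + 0.5 = 867.0
Net primary income = 444.8 - 128.3 = 316.5
Net secondary income = 58.8
Current account = 867.0 + 316.5 + 58.8 = 1242.3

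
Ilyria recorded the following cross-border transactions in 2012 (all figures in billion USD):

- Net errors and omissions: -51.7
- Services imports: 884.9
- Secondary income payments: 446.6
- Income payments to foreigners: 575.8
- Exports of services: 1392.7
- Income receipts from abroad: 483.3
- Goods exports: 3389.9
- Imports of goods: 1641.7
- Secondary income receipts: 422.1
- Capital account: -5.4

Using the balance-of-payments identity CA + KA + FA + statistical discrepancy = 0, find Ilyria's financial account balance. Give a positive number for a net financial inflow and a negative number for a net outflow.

Goods balance = 3389.9 - 1641.7 = 1748.2
Services balance = 1392.7 - 884.9 = 507.8
Trade balance (goods + services) = 1748.2 + 507.8 = 2256.0
Net primary income = 483.3 - 575.8 = -92.5
Net secondary income = 422.1 - 446.6 = -24.5
Current account = 2256.0 + (-92.5) + (-24.5) = 2139.0
Financial account = -(2139.0 + (-5.4) + (-51.7)) = -2081.9

-2081.9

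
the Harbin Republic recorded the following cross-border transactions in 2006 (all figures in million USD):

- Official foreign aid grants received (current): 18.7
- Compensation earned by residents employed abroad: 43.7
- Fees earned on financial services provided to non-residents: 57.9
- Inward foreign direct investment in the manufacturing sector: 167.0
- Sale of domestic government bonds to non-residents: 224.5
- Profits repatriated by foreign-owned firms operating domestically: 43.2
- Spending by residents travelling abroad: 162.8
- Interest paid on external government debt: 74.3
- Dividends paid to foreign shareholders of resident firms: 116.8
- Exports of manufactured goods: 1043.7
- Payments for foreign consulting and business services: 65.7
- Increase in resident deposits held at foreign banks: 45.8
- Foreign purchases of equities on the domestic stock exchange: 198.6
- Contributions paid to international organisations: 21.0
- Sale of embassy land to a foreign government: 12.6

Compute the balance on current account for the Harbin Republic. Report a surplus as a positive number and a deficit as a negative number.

Goods: 1043.7
Services: -162.8 - 65.7 + 57.9 = -170.6
Primary income: -116.8 - 74.3 + 43.7 - 43.2 = -190.6
Secondary income: 18.7 - 21.0 = -2.3
Current account = 1043.7 + (-170.6) + (-190.6) + (-2.3) = 680.2
(Excluded from the current account — financial account: inward foreign direct investment in the manufacturing sector 167.0, sale of domestic government bonds to non-residents 224.5, increase in resident deposits held at foreign banks 45.8, foreign purchases of equities on the domestic stock exchange 198.6; capital account: sale of embassy land to a foreign government 12.6.)

680.2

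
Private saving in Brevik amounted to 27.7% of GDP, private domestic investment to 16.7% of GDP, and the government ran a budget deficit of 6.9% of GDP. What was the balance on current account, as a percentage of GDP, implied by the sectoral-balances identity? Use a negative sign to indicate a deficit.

4.1

By the sectoral-balances identity, CA = (S_private - I) + (T - G).
Private balance = 27.7 - 16.7 = 11.0
Government balance (T - G) = -6.9
CA = 11.0 + (-6.9) = 4.1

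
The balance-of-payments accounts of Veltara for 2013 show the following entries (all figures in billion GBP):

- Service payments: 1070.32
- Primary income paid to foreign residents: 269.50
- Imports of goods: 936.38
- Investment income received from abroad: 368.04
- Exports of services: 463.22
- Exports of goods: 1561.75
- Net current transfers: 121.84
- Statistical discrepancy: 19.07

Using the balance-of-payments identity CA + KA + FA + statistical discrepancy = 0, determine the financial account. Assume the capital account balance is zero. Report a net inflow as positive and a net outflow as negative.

-257.72

Goods balance = 1561.75 - 936.38 = 625.37
Services balance = 463.22 - 1070.32 = -607.10
Trade balance (goods + services) = 625.37 + (-607.10) = 18.27
Net primary income = 368.04 - 269.50 = 98.54
Net secondary income = 121.84
Current account = 18.27 + 98.54 + 121.84 = 238.65
Financial account = -(238.65 + 19.07) = -257.72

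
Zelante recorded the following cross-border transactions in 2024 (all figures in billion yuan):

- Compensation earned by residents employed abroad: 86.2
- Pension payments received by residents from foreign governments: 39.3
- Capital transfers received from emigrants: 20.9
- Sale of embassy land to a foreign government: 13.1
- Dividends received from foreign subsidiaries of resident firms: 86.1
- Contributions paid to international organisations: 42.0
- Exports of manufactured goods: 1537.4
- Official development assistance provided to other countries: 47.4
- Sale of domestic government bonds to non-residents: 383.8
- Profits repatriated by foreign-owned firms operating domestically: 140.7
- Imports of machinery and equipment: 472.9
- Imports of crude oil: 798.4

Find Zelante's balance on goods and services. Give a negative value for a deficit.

266.1

Goods: -472.9 - 798.4 + 1537.4 = 266.1
Trade balance = 266.1 + 0.0 = 266.1
(Excluded from the trade balance — primary income: compensation earned by residents employed abroad 86.2, dividends received from foreign subsidiaries of resident firms 86.1, profits repatriated by foreign-owned firms operating domestically 140.7; secondary income: pension payments received by residents from foreign governments 39.3, contributions paid to international organisations 42.0, official development assistance provided to other countries 47.4; capital account: capital transfers received from emigrants 20.9, sale of embassy land to a foreign government 13.1; financial account: sale of domestic government bonds to non-residents 383.8.)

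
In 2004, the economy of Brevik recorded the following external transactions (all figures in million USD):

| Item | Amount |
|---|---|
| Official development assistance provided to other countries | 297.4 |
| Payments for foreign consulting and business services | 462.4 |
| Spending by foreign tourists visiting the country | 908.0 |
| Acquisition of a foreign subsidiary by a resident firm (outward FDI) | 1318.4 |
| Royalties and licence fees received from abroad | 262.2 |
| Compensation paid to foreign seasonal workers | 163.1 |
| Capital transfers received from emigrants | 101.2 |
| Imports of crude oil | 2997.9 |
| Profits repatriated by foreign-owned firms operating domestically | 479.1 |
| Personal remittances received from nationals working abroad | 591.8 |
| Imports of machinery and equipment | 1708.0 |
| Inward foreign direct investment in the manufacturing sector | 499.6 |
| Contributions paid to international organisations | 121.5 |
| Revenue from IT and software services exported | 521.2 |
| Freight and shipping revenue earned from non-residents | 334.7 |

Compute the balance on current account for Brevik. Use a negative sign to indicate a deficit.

-3611.5

Goods: -1708.0 - 2997.9 = -4705.9
Services: 262.2 - 462.4 + 334.7 + 521.2 + 908.0 = 1563.7
Primary income: -163.1 - 479.1 = -642.2
Secondary income: -121.5 - 297.4 + 591.8 = 172.9
Current account = (-4705.9) + 1563.7 + (-642.2) + 172.9 = -3611.5
(Excluded from the current account — financial account: acquisition of a foreign subsidiary by a resident firm (outward FDI) 1318.4, inward foreign direct investment in the manufacturing sector 499.6; capital account: capital transfers received from emigrants 101.2.)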